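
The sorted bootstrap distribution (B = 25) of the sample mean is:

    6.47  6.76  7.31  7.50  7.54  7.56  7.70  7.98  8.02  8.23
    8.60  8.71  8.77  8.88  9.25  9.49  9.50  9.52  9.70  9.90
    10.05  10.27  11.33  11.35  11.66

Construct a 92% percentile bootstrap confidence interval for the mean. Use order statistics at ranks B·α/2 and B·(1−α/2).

α = 0.08; lower rank = 25 × 0.040 = 1; upper rank = 25 × 0.960 = 24.
The 1st smallest replicate is 6.47; the 24th is 11.35.

(6.47, 11.35)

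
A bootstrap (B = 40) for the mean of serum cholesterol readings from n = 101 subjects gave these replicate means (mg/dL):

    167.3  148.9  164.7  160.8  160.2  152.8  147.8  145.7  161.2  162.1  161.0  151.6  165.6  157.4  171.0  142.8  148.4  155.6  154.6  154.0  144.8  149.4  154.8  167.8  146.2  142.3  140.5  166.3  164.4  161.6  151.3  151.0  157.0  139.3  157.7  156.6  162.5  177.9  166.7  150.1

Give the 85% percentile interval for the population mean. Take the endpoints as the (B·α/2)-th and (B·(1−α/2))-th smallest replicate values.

(142.3, 167.3)

Sorted replicates: 139.3, 140.5, 142.3, 142.8, 144.8, 145.7, 146.2, 147.8, 148.4, 148.9, 149.4, 150.1, 151.0, 151.3, 151.6, 152.8, 154.0, 154.6, 154.8, 155.6, 156.6, 157.0, 157.4, 157.7, 160.2, 160.8, 161.0, 161.2, 161.6, 162.1, 162.5, 164.4, 164.7, 165.6, 166.3, 166.7, 167.3, 167.8, 171.0, 177.9
α = 0.15; lower rank = 40 × 0.075 = 3; upper rank = 40 × 0.925 = 37.
The 3rd smallest replicate is 142.3; the 37th is 167.3.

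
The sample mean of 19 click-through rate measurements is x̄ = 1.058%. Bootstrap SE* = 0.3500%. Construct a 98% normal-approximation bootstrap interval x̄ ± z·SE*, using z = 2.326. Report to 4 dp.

(0.2439, 1.8721)

Margin = 2.326 × 0.3500 = 0.81410
Interval: 1.058 ± 0.81410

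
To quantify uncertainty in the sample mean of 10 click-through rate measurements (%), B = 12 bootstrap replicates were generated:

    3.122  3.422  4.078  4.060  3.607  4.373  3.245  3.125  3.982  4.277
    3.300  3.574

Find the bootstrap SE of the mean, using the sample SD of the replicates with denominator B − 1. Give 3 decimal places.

Bootstrap SE is the standard deviation of the 12 replicate means.
Mean of replicates: (3.122 + 3.422 + 4.078 + 4.060 + 3.607 + 4.373 + 3.245 + 3.125 + 3.982 + 4.277 + 3.300 + 3.574) / 12 = 44.1650 / 12 = 3.6804
Sum of squared deviations: (−0.5584)² + (−0.2584)² + (+0.3976)² + (+0.3796)² + (−0.0734)² + (+0.6926)² + (−0.4354)² + (−0.5554)² + (+0.3016)² + (+0.5966)² + (−0.3804)² + (−0.1064)² = 2.2668
Variance = 2.2668 / 11 = 0.2061
SE* = √0.2061

SE* = 0.454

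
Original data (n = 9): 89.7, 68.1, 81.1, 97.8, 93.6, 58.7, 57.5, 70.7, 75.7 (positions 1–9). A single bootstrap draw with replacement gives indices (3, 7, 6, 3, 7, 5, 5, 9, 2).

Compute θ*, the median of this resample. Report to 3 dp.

Resample values: 81.1, 57.5, 58.7, 81.1, 57.5, 93.6, 93.6, 75.7, 68.1.
Sorted: 57.5, 57.5, 58.7, 68.1, 75.7, 81.1, 81.1, 93.6, 93.6
Median = middle value = 75.700

θ* = 75.700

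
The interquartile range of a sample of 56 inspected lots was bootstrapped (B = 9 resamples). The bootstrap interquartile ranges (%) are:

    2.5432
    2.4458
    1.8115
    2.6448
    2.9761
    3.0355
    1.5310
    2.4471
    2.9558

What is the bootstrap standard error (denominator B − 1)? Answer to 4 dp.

SE* = 0.5198

Bootstrap SE is the standard deviation of the 9 replicate interquartile ranges.
Mean of replicates: (2.5432 + 2.4458 + 1.8115 + 2.6448 + 2.9761 + 3.0355 + 1.5310 + 2.4471 + 2.9558) / 9 = 22.39080 / 9 = 2.48787
Sum of squared deviations: (+0.05533)² + (−0.04207)² + (−0.67637)² + (+0.15693)² + (+0.48823)² + (+0.54763)² + (−0.95687)² + (−0.04077)² + (+0.46793)² = 2.16142
Variance = 2.16142 / 8 = 0.27018
SE* = √0.27018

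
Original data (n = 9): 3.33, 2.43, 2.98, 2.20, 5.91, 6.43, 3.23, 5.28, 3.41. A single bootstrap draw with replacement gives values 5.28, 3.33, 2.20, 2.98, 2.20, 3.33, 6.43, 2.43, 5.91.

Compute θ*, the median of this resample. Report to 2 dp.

θ* = 3.33

Sorted: 2.20, 2.20, 2.43, 2.98, 3.33, 3.33, 5.28, 5.91, 6.43
Median = middle value = 3.33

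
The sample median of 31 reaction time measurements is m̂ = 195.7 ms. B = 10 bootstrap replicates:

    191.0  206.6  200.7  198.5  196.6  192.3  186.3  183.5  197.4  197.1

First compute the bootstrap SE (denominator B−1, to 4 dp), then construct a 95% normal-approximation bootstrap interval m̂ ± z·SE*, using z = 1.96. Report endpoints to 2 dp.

Mean of replicates = 195.0000; sum of squared deviations = 423.2600; SE* = √(423.2600/9) = 6.8578
Margin = 1.96 × 6.8578 = 13.441
Interval: 195.7 ± 13.441

(182.26, 209.14)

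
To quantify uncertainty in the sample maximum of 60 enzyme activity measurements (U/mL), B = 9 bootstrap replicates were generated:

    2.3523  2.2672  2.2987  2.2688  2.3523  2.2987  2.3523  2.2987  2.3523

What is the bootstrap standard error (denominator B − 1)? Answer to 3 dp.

Bootstrap SE is the standard deviation of the 9 replicate maximums.
Mean of replicates: (2.3523 + 2.2672 + 2.2987 + 2.2688 + 2.3523 + 2.2987 + 2.3523 + 2.2987 + 2.3523) / 9 = 20.84130 / 9 = 2.31570
Sum of squared deviations: (+0.03660)² + (−0.04850)² + (−0.01700)² + (−0.04690)² + (+0.03660)² + (−0.01700)² + (+0.03660)² + (−0.01700)² + (+0.03660)² = 0.01078
Variance = 0.01078 / 8 = 0.00135
SE* = √0.00135

SE* = 0.037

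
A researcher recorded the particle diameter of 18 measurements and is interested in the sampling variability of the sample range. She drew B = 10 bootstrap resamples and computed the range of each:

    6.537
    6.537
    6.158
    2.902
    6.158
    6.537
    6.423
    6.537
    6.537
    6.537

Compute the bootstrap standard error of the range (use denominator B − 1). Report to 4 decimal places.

SE* = 1.1295

Bootstrap SE is the standard deviation of the 10 replicate ranges.
Mean of replicates: (6.537 + 6.537 + 6.158 + 2.902 + 6.158 + 6.537 + 6.423 + 6.537 + 6.537 + 6.537) / 10 = 60.86300 / 10 = 6.08630
Sum of squared deviations: (+0.45070)² + (+0.45070)² + (+0.07170)² + (−3.18430)² + (+0.07170)² + (+0.45070)² + (+0.33670)² + (+0.45070)² + (+0.45070)² + (+0.45070)² = 11.48220
Variance = 11.48220 / 9 = 1.27580
SE* = √1.27580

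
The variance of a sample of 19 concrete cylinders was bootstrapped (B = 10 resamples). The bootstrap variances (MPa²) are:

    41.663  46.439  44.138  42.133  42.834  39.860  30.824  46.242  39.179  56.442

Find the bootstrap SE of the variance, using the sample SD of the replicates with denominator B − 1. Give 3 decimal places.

SE* = 6.494

Bootstrap SE is the standard deviation of the 10 replicate variances.
Mean of replicates: (41.663 + 46.439 + 44.138 + 42.133 + 42.834 + 39.860 + 30.824 + 46.242 + 39.179 + 56.442) / 10 = 429.7540 / 10 = 42.9754
Sum of squared deviations: (−1.3124)² + (+3.4636)² + (+1.1626)² + (−0.8424)² + (−0.1414)² + (−3.1154)² + (−12.1514)² + (+3.2666)² + (−3.7964)² + (+13.4666)² = 379.5951
Variance = 379.5951 / 9 = 42.1772
SE* = √42.1772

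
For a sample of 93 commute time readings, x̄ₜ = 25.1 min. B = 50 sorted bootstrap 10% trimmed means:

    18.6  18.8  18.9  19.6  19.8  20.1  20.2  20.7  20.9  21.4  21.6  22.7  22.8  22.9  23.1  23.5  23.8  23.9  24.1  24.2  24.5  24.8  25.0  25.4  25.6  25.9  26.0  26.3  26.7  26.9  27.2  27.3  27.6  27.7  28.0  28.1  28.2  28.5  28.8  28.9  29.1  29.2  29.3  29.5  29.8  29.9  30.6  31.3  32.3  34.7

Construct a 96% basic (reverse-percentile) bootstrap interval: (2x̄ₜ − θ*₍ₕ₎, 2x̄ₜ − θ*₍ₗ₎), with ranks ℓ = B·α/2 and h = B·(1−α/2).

(17.9, 31.6)

Percentile endpoints at ranks 1 and 49: θ*₍1₎ = 18.6, θ*₍49₎ = 32.3.
Basic interval reflects these around x̄ₜ:
  lower = 2 × 25.1 − 32.3 = 17.9
  upper = 2 × 25.1 − 18.6 = 31.6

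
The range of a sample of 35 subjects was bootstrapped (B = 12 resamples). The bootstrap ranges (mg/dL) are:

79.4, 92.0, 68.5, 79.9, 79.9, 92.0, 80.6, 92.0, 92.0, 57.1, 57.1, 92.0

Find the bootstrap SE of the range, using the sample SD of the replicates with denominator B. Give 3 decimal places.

Bootstrap SE is the standard deviation of the 12 replicate ranges.
Mean of replicates: (79.4 + 92.0 + 68.5 + 79.9 + 79.9 + 92.0 + 80.6 + 92.0 + 92.0 + 57.1 + 57.1 + 92.0) / 12 = 962.5000 / 12 = 80.2083
Sum of squared deviations: (−0.8083)² + (+11.7917)² + (−11.7083)² + (−0.3083)² + (−0.3083)² + (+11.7917)² + (+0.3917)² + (+11.7917)² + (+11.7917)² + (−23.1083)² + (−23.1083)² + (+11.7917)² = 1901.2892
Variance = 1901.2892 / 12 = 158.4408
SE* = √158.4408

SE* = 12.587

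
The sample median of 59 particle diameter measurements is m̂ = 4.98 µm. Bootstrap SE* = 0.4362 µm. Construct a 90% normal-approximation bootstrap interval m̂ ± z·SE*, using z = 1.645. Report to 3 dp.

Margin = 1.645 × 0.4362 = 0.7175
Interval: 4.98 ± 0.7175

(4.262, 5.698)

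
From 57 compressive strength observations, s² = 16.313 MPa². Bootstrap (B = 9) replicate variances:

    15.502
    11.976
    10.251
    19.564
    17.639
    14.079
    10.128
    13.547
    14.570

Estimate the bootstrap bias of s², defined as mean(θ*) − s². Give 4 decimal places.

bias = −2.1734

mean(θ*) = (15.502 + 11.976 + 10.251 + 19.564 + 17.639 + 14.079 + 10.128 + 13.547 + 14.570) / 9 = 14.13956
bias = 14.13956 − 16.313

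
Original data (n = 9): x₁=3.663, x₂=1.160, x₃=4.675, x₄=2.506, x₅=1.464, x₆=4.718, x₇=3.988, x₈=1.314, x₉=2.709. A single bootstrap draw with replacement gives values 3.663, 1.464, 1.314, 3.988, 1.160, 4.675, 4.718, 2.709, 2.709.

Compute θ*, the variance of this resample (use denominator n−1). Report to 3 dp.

θ* = 1.986

Mean = 2.9333; sum of squared deviations = 15.8897
s² = 15.8897 / 8 = 1.9862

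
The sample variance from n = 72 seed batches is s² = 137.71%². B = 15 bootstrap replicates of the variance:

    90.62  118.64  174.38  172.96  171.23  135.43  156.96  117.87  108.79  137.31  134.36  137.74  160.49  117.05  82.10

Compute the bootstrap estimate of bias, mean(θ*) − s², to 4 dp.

bias = −3.3147

mean(θ*) = (90.62 + 118.64 + 174.38 + 172.96 + 171.23 + 135.43 + 156.96 + 117.87 + 108.79 + 137.31 + 134.36 + 137.74 + 160.49 + 117.05 + 82.10) / 15 = 134.39533
bias = 134.39533 − 137.71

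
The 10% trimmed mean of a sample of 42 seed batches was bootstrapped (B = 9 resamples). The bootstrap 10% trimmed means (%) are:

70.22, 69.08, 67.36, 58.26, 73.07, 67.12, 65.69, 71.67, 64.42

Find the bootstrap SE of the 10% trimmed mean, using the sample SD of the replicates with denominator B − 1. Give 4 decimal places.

Bootstrap SE is the standard deviation of the 9 replicate 10% trimmed means.
Mean of replicates: (70.22 + 69.08 + 67.36 + 58.26 + 73.07 + 67.12 + 65.69 + 71.67 + 64.42) / 9 = 606.89000 / 9 = 67.43222
Sum of squared deviations: (+2.78778)² + (+1.64778)² + (−0.07222)² + (−9.17222)² + (+5.63778)² + (−0.31222)² + (−1.74222)² + (+4.23778)² + (−3.01222)² = 156.57136
Variance = 156.57136 / 8 = 19.57142
SE* = √19.57142

SE* = 4.4240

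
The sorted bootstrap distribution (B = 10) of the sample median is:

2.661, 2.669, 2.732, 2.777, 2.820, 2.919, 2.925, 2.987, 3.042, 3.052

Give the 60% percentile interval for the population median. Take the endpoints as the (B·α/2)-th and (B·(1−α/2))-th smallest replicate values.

α = 0.40; lower rank = 10 × 0.200 = 2; upper rank = 10 × 0.800 = 8.
The 2nd smallest replicate is 2.669; the 8th is 2.987.

(2.669, 2.987)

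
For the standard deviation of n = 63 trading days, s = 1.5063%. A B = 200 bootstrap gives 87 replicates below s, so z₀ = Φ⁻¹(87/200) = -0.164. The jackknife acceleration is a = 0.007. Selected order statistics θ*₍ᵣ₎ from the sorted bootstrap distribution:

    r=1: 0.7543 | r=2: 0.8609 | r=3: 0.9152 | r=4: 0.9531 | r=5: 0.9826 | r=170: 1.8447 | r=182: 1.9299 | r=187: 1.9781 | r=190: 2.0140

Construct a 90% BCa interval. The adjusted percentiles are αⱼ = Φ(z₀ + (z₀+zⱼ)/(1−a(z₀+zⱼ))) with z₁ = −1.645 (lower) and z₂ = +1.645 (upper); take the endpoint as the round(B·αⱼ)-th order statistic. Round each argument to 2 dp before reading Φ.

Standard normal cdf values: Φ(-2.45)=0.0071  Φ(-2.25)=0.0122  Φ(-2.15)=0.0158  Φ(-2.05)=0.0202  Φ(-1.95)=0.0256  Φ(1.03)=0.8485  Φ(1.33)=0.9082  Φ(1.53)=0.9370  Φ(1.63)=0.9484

Lower: z₀ + z₁ = -0.164 + (-1.645) = -1.809; 1 − a(z₀+z₁) = 1 − (0.007)(-1.809) = 1.0127; argument = -0.164 + (-1.809)/1.0127 = -1.9504 → -1.95.
α₁ = Φ(-1.95) = 0.0256; rank = round(200 × 0.0256) = 5; θ*₍5₎ = 0.9826.
Upper: z₀ + z₂ = 1.481; 1 − a(z₀+z₂) = 0.9896; argument = 1.3325 → 1.33; α₂ = 0.9082; rank = 182; θ*₍182₎ = 1.9299.

(0.9826, 1.9299)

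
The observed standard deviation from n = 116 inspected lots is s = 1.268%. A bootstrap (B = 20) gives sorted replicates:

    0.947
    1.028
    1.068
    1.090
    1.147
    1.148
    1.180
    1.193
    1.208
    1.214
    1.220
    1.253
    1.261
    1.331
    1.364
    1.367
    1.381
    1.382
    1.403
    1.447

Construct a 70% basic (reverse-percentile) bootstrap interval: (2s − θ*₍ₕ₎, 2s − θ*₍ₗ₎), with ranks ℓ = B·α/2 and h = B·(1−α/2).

Percentile endpoints at ranks 3 and 17: θ*₍3₎ = 1.068, θ*₍17₎ = 1.381.
Basic interval reflects these around s:
  lower = 2 × 1.268 − 1.381 = 1.155
  upper = 2 × 1.268 − 1.068 = 1.468

(1.155, 1.468)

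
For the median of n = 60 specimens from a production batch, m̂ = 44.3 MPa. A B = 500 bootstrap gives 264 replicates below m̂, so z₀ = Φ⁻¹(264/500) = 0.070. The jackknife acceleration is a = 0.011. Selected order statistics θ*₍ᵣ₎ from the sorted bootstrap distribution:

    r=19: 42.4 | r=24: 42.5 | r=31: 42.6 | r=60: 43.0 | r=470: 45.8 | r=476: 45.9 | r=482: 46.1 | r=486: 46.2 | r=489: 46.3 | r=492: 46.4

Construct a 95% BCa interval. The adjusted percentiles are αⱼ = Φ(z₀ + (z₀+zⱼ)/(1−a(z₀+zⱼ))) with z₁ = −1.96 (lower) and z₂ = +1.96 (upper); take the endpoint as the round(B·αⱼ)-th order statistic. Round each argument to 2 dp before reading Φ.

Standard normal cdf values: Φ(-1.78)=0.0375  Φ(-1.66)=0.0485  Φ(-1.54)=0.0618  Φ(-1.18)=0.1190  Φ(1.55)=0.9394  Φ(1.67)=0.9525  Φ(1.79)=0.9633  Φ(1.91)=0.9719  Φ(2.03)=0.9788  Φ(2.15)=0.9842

(42.4, 46.4)

Lower: z₀ + z₁ = 0.070 + (-1.960) = -1.890; 1 − a(z₀+z₁) = 1 − (0.011)(-1.890) = 1.0208; argument = 0.070 + (-1.890)/1.0208 = -1.7815 → -1.78.
α₁ = Φ(-1.78) = 0.0375; rank = round(500 × 0.0375) = 19; θ*₍19₎ = 42.4.
Upper: z₀ + z₂ = 2.030; 1 − a(z₀+z₂) = 0.9777; argument = 2.1464 → 2.15; α₂ = 0.9842; rank = 492; θ*₍492₎ = 46.4.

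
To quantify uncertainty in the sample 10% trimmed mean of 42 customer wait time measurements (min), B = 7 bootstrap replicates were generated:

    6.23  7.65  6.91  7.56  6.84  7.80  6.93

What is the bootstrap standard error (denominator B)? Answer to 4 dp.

Bootstrap SE is the standard deviation of the 7 replicate 10% trimmed means.
Mean of replicates: (6.23 + 7.65 + 6.91 + 7.56 + 6.84 + 7.80 + 6.93) / 7 = 49.92000 / 7 = 7.13143
Sum of squared deviations: (−0.90143)² + (+0.51857)² + (−0.22143)² + (+0.42857)² + (−0.29143)² + (+0.66857)² + (−0.20143)² = 1.88669
Variance = 1.88669 / 7 = 0.26953
SE* = √0.26953

SE* = 0.5192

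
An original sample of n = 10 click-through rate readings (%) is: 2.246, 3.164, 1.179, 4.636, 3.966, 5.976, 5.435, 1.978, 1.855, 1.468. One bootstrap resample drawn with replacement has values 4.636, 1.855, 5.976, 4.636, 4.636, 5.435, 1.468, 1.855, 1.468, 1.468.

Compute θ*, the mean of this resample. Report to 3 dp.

θ* = 3.343

Mean = (4.636 + 1.855 + 5.976 + 4.636 + 4.636 + 5.435 + 1.468 + 1.855 + 1.468 + 1.468) / 10 = 33.4330 / 10 = 3.343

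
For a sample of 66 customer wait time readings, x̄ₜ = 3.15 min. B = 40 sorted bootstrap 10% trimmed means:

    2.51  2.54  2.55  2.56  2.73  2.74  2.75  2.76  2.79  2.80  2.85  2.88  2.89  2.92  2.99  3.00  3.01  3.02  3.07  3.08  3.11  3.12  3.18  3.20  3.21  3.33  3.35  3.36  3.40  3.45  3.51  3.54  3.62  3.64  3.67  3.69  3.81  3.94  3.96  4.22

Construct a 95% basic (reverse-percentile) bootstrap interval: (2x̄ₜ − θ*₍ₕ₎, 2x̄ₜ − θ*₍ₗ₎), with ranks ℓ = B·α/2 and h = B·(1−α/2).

Percentile endpoints at ranks 1 and 39: θ*₍1₎ = 2.51, θ*₍39₎ = 3.96.
Basic interval reflects these around x̄ₜ:
  lower = 2 × 3.15 − 3.96 = 2.34
  upper = 2 × 3.15 − 2.51 = 3.79

(2.34, 3.79)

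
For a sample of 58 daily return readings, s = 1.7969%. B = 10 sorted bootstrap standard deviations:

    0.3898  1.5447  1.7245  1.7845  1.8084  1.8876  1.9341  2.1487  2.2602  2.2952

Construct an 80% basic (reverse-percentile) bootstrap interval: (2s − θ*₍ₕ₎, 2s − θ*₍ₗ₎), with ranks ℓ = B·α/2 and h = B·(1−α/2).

Percentile endpoints at ranks 1 and 9: θ*₍1₎ = 0.3898, θ*₍9₎ = 2.2602.
Basic interval reflects these around s:
  lower = 2 × 1.7969 − 2.2602 = 1.3336
  upper = 2 × 1.7969 − 0.3898 = 3.2040

(1.3336, 3.2040)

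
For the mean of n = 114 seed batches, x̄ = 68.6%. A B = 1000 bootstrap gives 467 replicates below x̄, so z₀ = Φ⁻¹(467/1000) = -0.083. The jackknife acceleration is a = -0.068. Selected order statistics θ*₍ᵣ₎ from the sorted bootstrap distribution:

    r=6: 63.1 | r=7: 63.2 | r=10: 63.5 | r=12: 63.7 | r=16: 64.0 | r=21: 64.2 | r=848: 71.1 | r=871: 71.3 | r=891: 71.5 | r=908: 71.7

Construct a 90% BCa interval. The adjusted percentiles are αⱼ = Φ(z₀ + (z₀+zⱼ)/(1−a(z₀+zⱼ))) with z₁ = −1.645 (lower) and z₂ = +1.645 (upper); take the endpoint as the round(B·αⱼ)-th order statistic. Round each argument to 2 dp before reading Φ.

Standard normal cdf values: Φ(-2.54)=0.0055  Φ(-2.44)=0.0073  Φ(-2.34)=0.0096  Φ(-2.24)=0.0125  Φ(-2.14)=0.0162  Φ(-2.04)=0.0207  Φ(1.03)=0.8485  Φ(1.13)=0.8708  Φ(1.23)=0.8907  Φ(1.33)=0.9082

Lower: z₀ + z₁ = -0.083 + (-1.645) = -1.728; 1 − a(z₀+z₁) = 1 − (-0.068)(-1.728) = 0.8825; argument = -0.083 + (-1.728)/0.8825 = -2.0411 → -2.04.
α₁ = Φ(-2.04) = 0.0207; rank = round(1000 × 0.0207) = 21; θ*₍21₎ = 64.2.
Upper: z₀ + z₂ = 1.562; 1 − a(z₀+z₂) = 1.1062; argument = 1.3290 → 1.33; α₂ = 0.9082; rank = 908; θ*₍908₎ = 71.7.

(64.2, 71.7)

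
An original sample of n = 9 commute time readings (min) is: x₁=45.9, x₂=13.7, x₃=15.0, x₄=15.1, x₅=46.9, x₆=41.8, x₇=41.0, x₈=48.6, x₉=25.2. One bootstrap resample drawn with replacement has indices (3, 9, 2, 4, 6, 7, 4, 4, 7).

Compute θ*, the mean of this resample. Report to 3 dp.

θ* = 24.778

Resample values: 15.0, 25.2, 13.7, 15.1, 41.8, 41.0, 15.1, 15.1, 41.0.
Mean = (15.0 + 25.2 + 13.7 + 15.1 + 41.8 + 41.0 + 15.1 + 15.1 + 41.0) / 9 = 223.00 / 9 = 24.778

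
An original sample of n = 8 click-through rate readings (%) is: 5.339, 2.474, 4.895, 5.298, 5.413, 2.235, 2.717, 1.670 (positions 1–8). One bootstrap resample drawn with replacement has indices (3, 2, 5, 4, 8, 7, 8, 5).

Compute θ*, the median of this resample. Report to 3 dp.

Resample values: 4.895, 2.474, 5.413, 5.298, 1.670, 2.717, 1.670, 5.413.
Sorted: 1.670, 1.670, 2.474, 2.717, 4.895, 5.298, 5.413, 5.413
Median = average of the two middle values = 3.806

θ* = 3.806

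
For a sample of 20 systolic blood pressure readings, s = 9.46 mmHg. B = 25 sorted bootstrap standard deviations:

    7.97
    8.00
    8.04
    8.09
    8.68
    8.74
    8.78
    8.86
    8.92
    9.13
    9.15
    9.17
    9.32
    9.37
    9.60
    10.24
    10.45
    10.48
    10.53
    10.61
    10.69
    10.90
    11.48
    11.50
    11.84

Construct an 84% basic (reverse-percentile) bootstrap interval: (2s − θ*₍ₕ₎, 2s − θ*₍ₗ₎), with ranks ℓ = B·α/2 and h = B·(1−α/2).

Percentile endpoints at ranks 2 and 23: θ*₍2₎ = 8.00, θ*₍23₎ = 11.48.
Basic interval reflects these around s:
  lower = 2 × 9.46 − 11.48 = 7.44
  upper = 2 × 9.46 − 8.00 = 10.92

(7.44, 10.92)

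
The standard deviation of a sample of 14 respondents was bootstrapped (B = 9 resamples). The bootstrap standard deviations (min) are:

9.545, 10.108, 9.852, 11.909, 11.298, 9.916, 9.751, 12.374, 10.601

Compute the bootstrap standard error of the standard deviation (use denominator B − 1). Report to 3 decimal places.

SE* = 1.028

Bootstrap SE is the standard deviation of the 9 replicate standard deviations.
Mean of replicates: (9.545 + 10.108 + 9.852 + 11.909 + 11.298 + 9.916 + 9.751 + 12.374 + 10.601) / 9 = 95.3540 / 9 = 10.5949
Sum of squared deviations: (−1.0499)² + (−0.4869)² + (−0.7429)² + (+1.3141)² + (+0.7031)² + (−0.6789)² + (−0.8439)² + (+1.7791)² + (+0.0061)² = 8.4508
Variance = 8.4508 / 8 = 1.0563
SE* = √1.0563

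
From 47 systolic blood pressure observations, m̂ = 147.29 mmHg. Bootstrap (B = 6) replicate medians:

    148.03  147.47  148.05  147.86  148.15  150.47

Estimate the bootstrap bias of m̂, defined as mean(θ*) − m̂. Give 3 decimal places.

mean(θ*) = (148.03 + 147.47 + 148.05 + 147.86 + 148.15 + 150.47) / 6 = 148.3383
bias = 148.3383 − 147.29

bias = +1.048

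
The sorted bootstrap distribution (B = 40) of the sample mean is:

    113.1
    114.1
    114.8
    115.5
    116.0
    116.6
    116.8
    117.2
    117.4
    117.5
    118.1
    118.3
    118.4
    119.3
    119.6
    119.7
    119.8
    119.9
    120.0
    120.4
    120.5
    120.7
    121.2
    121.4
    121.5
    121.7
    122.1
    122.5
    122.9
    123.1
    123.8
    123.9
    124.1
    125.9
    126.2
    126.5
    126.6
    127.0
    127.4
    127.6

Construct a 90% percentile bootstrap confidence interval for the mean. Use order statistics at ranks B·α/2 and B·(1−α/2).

(114.1, 127.0)

α = 0.10; lower rank = 40 × 0.050 = 2; upper rank = 40 × 0.950 = 38.
The 2nd smallest replicate is 114.1; the 38th is 127.0.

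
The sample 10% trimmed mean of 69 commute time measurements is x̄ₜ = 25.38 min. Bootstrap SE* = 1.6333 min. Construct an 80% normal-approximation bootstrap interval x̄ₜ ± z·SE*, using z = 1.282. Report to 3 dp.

Margin = 1.282 × 1.6333 = 2.0939
Interval: 25.38 ± 2.0939

(23.286, 27.474)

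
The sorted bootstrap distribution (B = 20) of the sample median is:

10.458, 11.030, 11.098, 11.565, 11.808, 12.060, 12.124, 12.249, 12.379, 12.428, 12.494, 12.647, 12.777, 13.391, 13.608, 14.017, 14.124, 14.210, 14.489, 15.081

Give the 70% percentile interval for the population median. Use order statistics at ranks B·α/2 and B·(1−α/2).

α = 0.30; lower rank = 20 × 0.150 = 3; upper rank = 20 × 0.850 = 17.
The 3rd smallest replicate is 11.098; the 17th is 14.124.

(11.098, 14.124)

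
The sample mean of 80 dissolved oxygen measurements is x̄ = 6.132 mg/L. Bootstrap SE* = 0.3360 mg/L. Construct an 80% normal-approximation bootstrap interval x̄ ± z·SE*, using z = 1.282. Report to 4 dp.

Margin = 1.282 × 0.3360 = 0.43075
Interval: 6.132 ± 0.43075

(5.7012, 6.5628)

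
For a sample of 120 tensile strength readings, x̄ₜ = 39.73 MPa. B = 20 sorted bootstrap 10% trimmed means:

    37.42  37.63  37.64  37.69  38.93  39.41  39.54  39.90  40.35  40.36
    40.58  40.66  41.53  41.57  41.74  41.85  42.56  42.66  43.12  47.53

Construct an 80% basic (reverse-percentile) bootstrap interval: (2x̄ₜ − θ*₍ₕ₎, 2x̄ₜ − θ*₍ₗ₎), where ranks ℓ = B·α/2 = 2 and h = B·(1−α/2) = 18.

Percentile endpoints at ranks 2 and 18: θ*₍2₎ = 37.63, θ*₍18₎ = 42.66.
Basic interval reflects these around x̄ₜ:
  lower = 2 × 39.73 − 42.66 = 36.80
  upper = 2 × 39.73 − 37.63 = 41.83

(36.80, 41.83)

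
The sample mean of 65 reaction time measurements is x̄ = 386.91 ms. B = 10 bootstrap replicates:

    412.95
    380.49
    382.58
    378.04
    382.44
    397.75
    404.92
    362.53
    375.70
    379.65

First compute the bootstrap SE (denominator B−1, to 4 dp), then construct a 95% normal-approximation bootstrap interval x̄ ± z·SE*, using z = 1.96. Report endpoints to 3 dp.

Mean of replicates = 385.7050; sum of squared deviations = 2036.8063; SE* = √(2036.8063/9) = 15.0437
Margin = 1.96 × 15.0437 = 29.4857
Interval: 386.91 ± 29.4857

(357.424, 416.396)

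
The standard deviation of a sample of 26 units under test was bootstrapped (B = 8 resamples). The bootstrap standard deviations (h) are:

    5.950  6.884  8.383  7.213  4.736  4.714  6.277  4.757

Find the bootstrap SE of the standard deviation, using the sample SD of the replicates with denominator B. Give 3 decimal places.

Bootstrap SE is the standard deviation of the 8 replicate standard deviations.
Mean of replicates: (5.950 + 6.884 + 8.383 + 7.213 + 4.736 + 4.714 + 6.277 + 4.757) / 8 = 48.9140 / 8 = 6.1143
Sum of squared deviations: (−0.1643)² + (+0.7698)² + (+2.2687)² + (+1.0987)² + (−1.3783)² + (−1.4002)² + (+0.1627)² + (−1.3573)² = 12.7029
Variance = 12.7029 / 8 = 1.5879
SE* = √1.5879

SE* = 1.260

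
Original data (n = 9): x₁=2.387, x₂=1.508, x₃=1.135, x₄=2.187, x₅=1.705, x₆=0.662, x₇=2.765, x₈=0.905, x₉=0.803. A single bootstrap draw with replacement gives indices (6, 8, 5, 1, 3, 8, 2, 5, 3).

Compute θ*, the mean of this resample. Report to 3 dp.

Resample values: 0.662, 0.905, 1.705, 2.387, 1.135, 0.905, 1.508, 1.705, 1.135.
Mean = (0.662 + 0.905 + 1.705 + 2.387 + 1.135 + 0.905 + 1.508 + 1.705 + 1.135) / 9 = 12.0470 / 9 = 1.339

θ* = 1.339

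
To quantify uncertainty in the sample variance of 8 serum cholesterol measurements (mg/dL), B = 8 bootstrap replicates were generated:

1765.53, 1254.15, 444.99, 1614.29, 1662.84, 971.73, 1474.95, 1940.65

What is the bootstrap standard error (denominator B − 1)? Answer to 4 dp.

Bootstrap SE is the standard deviation of the 8 replicate variances.
Mean of replicates: (1765.53 + 1254.15 + 444.99 + 1614.29 + 1662.84 + 971.73 + 1474.95 + 1940.65) / 8 = 11129.13000 / 8 = 1391.14125
Sum of squared deviations: (+374.38875)² + (−136.99125)² + (−946.15125)² + (+223.14875)² + (+271.69875)² + (−419.41125)² + (+83.80875)² + (+549.50875)² = 1662640.87149
Variance = 1662640.87149 / 7 = 237520.12450
SE* = √237520.12450

SE* = 487.3604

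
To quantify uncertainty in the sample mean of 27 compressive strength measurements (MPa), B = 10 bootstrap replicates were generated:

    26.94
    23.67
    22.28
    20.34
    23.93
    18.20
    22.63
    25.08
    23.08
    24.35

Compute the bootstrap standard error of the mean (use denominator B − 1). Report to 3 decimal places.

SE* = 2.444

Bootstrap SE is the standard deviation of the 10 replicate means.
Mean of replicates: (26.94 + 23.67 + 22.28 + 20.34 + 23.93 + 18.20 + 22.63 + 25.08 + 23.08 + 24.35) / 10 = 230.5000 / 10 = 23.0500
Sum of squared deviations: (+3.8900)² + (+0.6200)² + (−0.7700)² + (−2.7100)² + (+0.8800)² + (−4.8500)² + (−0.4200)² + (+2.0300)² + (+0.0300)² + (+1.3000)² = 53.7386
Variance = 53.7386 / 9 = 5.9710
SE* = √5.9710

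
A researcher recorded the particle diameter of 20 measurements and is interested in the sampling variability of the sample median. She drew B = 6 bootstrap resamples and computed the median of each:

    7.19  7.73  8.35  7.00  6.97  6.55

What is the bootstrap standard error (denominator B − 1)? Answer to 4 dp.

Bootstrap SE is the standard deviation of the 6 replicate medians.
Mean of replicates: (7.19 + 7.73 + 8.35 + 7.00 + 6.97 + 6.55) / 6 = 43.79000 / 6 = 7.29833
Sum of squared deviations: (−0.10833)² + (+0.43167)² + (+1.05167)² + (−0.29833)² + (−0.32833)² + (−0.74833)² = 2.06088
Variance = 2.06088 / 5 = 0.41218
SE* = √0.41218

SE* = 0.6420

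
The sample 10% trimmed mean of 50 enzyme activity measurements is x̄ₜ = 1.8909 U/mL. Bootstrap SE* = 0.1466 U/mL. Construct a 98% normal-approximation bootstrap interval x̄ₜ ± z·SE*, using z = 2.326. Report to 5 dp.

(1.54991, 2.23189)

Margin = 2.326 × 0.1466 = 0.340992
Interval: 1.8909 ± 0.340992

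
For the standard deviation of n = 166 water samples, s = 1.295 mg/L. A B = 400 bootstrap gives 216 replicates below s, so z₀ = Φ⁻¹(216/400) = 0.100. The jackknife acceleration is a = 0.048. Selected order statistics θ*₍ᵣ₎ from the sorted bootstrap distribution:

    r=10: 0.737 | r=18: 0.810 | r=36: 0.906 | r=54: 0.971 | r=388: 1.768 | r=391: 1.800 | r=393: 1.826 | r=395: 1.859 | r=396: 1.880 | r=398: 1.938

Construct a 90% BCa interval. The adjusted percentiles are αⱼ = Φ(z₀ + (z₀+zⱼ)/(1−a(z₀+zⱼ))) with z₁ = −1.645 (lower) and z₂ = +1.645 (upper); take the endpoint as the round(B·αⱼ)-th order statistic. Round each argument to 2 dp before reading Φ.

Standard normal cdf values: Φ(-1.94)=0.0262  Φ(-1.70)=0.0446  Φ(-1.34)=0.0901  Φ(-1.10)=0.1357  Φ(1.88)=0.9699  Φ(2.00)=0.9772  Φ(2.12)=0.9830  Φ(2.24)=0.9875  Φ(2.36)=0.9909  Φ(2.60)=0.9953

(0.906, 1.800)

Lower: z₀ + z₁ = 0.100 + (-1.645) = -1.545; 1 − a(z₀+z₁) = 1 − (0.048)(-1.545) = 1.0742; argument = 0.100 + (-1.545)/1.0742 = -1.3383 → -1.34.
α₁ = Φ(-1.34) = 0.0901; rank = round(400 × 0.0901) = 36; θ*₍36₎ = 0.906.
Upper: z₀ + z₂ = 1.745; 1 − a(z₀+z₂) = 0.9162; argument = 2.0045 → 2.00; α₂ = 0.9772; rank = 391; θ*₍391₎ = 1.800.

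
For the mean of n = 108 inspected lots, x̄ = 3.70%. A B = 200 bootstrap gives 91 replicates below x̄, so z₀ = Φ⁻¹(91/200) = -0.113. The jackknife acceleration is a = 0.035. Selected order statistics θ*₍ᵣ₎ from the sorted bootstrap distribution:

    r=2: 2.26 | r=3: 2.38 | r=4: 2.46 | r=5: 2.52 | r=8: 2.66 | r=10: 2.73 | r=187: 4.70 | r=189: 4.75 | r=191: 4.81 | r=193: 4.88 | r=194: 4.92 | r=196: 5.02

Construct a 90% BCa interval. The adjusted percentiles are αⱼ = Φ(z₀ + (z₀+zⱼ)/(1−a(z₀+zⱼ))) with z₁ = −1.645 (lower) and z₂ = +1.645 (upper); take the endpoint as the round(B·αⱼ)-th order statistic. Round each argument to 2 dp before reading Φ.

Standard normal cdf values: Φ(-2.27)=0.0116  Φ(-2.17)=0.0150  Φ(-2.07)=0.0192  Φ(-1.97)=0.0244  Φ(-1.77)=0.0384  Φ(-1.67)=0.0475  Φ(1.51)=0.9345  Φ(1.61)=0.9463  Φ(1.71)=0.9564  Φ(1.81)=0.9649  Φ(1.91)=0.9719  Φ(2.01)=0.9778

(2.66, 4.70)

Lower: z₀ + z₁ = -0.113 + (-1.645) = -1.758; 1 − a(z₀+z₁) = 1 − (0.035)(-1.758) = 1.0615; argument = -0.113 + (-1.758)/1.0615 = -1.7691 → -1.77.
α₁ = Φ(-1.77) = 0.0384; rank = round(200 × 0.0384) = 8; θ*₍8₎ = 2.66.
Upper: z₀ + z₂ = 1.532; 1 − a(z₀+z₂) = 0.9464; argument = 1.5058 → 1.51; α₂ = 0.9345; rank = 187; θ*₍187₎ = 4.70.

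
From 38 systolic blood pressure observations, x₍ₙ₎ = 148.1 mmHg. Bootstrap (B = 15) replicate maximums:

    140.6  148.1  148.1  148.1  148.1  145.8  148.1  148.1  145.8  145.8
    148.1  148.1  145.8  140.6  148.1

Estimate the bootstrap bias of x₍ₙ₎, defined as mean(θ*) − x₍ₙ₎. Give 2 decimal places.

mean(θ*) = (140.6 + 148.1 + 148.1 + 148.1 + 148.1 + 145.8 + 148.1 + 148.1 + 145.8 + 145.8 + 148.1 + 148.1 + 145.8 + 140.6 + 148.1) / 15 = 146.487
bias = 146.487 − 148.1

bias = −1.61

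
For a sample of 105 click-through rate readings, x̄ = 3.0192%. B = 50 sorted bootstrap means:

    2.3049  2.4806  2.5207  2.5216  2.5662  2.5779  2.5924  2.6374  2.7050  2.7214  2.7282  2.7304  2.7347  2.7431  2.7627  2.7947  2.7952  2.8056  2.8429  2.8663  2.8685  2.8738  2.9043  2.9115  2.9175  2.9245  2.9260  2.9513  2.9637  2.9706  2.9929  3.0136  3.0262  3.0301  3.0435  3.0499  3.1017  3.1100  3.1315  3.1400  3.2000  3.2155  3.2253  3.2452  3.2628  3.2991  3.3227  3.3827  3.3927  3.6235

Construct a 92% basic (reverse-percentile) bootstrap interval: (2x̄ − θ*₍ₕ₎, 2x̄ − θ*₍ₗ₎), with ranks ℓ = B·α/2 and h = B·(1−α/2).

(2.6557, 3.5578)

Percentile endpoints at ranks 2 and 48: θ*₍2₎ = 2.4806, θ*₍48₎ = 3.3827.
Basic interval reflects these around x̄:
  lower = 2 × 3.0192 − 3.3827 = 2.6557
  upper = 2 × 3.0192 − 2.4806 = 3.5578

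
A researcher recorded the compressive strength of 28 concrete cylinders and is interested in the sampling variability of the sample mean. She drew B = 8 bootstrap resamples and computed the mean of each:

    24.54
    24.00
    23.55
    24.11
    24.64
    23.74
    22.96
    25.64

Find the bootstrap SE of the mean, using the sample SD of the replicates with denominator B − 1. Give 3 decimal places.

Bootstrap SE is the standard deviation of the 8 replicate means.
Mean of replicates: (24.54 + 24.00 + 23.55 + 24.11 + 24.64 + 23.74 + 22.96 + 25.64) / 8 = 193.1800 / 8 = 24.1475
Sum of squared deviations: (+0.3925)² + (−0.1475)² + (−0.5975)² + (−0.0375)² + (+0.4925)² + (−0.4075)² + (−1.1875)² + (+1.4925)² = 4.5806
Variance = 4.5806 / 7 = 0.6544
SE* = √0.6544

SE* = 0.809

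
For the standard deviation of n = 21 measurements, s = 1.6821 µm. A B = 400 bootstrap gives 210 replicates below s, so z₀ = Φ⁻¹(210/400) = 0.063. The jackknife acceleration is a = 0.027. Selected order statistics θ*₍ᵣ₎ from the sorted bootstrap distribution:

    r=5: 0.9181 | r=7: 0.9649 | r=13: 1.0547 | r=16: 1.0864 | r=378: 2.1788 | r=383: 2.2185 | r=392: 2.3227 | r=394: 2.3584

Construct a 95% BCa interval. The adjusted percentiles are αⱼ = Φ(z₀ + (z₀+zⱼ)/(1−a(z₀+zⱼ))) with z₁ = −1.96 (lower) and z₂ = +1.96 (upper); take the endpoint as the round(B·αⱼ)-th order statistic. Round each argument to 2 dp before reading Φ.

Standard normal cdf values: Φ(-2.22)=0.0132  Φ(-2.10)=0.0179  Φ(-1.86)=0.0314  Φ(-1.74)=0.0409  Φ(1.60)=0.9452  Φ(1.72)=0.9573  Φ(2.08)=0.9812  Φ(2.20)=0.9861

Lower: z₀ + z₁ = 0.063 + (-1.960) = -1.897; 1 − a(z₀+z₁) = 1 − (0.027)(-1.897) = 1.0512; argument = 0.063 + (-1.897)/1.0512 = -1.7416 → -1.74.
α₁ = Φ(-1.74) = 0.0409; rank = round(400 × 0.0409) = 16; θ*₍16₎ = 1.0864.
Upper: z₀ + z₂ = 2.023; 1 − a(z₀+z₂) = 0.9454; argument = 2.2029 → 2.20; α₂ = 0.9861; rank = 394; θ*₍394₎ = 2.3584.

(1.0864, 2.3584)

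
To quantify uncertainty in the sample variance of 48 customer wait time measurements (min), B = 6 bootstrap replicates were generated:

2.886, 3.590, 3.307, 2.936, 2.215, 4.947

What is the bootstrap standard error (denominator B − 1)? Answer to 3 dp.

SE* = 0.925

Bootstrap SE is the standard deviation of the 6 replicate variances.
Mean of replicates: (2.886 + 3.590 + 3.307 + 2.936 + 2.215 + 4.947) / 6 = 19.8810 / 6 = 3.3135
Sum of squared deviations: (−0.4275)² + (+0.2765)² + (−0.0065)² + (−0.3775)² + (−1.0985)² + (+1.6335)² = 4.2768
Variance = 4.2768 / 5 = 0.8554
SE* = √0.8554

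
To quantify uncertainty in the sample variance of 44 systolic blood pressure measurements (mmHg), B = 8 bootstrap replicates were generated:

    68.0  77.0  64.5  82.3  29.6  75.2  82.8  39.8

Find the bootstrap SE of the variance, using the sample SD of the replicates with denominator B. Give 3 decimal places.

Bootstrap SE is the standard deviation of the 8 replicate variances.
Mean of replicates: (68.0 + 77.0 + 64.5 + 82.3 + 29.6 + 75.2 + 82.8 + 39.8) / 8 = 519.2000 / 8 = 64.9000
Sum of squared deviations: (+3.1000)² + (+12.1000)² + (−0.4000)² + (+17.4000)² + (−35.3000)² + (+10.3000)² + (+17.9000)² + (−25.1000)² = 2761.5400
Variance = 2761.5400 / 8 = 345.1925
SE* = √345.1925

SE* = 18.579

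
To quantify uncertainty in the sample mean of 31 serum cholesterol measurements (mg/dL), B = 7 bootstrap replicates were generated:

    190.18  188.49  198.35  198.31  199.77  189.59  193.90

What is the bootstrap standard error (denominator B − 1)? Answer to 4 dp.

Bootstrap SE is the standard deviation of the 7 replicate means.
Mean of replicates: (190.18 + 188.49 + 198.35 + 198.31 + 199.77 + 189.59 + 193.90) / 7 = 1358.59000 / 7 = 194.08429
Sum of squared deviations: (−3.90429)² + (−5.59429)² + (+4.26571)² + (+4.22571)² + (+5.68571)² + (−4.49429)² + (−0.18429)² = 135.15237
Variance = 135.15237 / 6 = 22.52540
SE* = √22.52540

SE* = 4.7461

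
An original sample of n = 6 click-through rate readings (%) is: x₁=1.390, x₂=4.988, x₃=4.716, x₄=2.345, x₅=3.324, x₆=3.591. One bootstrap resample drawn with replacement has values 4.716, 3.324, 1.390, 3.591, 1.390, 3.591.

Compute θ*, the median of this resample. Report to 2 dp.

θ* = 3.46

Sorted: 1.390, 1.390, 3.324, 3.591, 3.591, 4.716
Median = average of the two middle values = 3.46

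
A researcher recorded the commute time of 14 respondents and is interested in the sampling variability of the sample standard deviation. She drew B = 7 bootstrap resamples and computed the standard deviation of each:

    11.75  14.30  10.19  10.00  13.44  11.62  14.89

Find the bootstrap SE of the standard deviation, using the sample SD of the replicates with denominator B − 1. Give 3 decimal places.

SE* = 1.937

Bootstrap SE is the standard deviation of the 7 replicate standard deviations.
Mean of replicates: (11.75 + 14.30 + 10.19 + 10.00 + 13.44 + 11.62 + 14.89) / 7 = 86.1900 / 7 = 12.3129
Sum of squared deviations: (−0.5629)² + (+1.9871)² + (−2.1229)² + (−2.3129)² + (+1.1271)² + (−0.6929)² + (+2.5771)² = 22.5135
Variance = 22.5135 / 6 = 3.7523
SE* = √3.7523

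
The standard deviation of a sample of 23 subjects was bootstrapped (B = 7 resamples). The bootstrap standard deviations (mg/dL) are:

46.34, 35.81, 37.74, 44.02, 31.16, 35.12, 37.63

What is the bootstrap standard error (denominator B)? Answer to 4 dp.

SE* = 4.8610

Bootstrap SE is the standard deviation of the 7 replicate standard deviations.
Mean of replicates: (46.34 + 35.81 + 37.74 + 44.02 + 31.16 + 35.12 + 37.63) / 7 = 267.82000 / 7 = 38.26000
Sum of squared deviations: (+8.08000)² + (−2.45000)² + (−0.52000)² + (+5.76000)² + (−7.10000)² + (−3.14000)² + (−0.63000)² = 165.40340
Variance = 165.40340 / 7 = 23.62906
SE* = √23.62906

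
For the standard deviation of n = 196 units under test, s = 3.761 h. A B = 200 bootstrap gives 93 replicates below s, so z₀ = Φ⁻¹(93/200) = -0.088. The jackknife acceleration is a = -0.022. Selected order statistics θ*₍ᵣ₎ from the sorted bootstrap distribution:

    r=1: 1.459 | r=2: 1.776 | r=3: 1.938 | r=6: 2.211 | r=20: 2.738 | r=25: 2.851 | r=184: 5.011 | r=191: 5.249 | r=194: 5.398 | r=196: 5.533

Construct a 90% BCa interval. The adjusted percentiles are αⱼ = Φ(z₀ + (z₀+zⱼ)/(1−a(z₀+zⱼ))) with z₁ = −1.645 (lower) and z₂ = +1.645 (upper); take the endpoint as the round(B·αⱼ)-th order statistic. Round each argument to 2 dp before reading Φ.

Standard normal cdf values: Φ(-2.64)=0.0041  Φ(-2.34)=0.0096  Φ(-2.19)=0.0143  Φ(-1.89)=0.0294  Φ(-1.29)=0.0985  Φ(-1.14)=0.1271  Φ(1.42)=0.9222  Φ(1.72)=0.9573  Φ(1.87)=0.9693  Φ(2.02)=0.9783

(2.211, 5.011)

Lower: z₀ + z₁ = -0.088 + (-1.645) = -1.733; 1 − a(z₀+z₁) = 1 − (-0.022)(-1.733) = 0.9619; argument = -0.088 + (-1.733)/0.9619 = -1.8897 → -1.89.
α₁ = Φ(-1.89) = 0.0294; rank = round(200 × 0.0294) = 6; θ*₍6₎ = 2.211.
Upper: z₀ + z₂ = 1.557; 1 − a(z₀+z₂) = 1.0343; argument = 1.4174 → 1.42; α₂ = 0.9222; rank = 184; θ*₍184₎ = 5.011.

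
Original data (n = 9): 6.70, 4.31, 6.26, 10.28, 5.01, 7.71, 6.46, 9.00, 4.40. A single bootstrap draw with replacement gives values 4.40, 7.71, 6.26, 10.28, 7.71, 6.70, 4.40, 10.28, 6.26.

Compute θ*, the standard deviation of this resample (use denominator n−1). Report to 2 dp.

θ* = 2.15

Mean = 7.1111; sum of squared deviations = 37.1191
s² = 37.1191 / 8 = 4.6399
s = √4.6399 = 2.15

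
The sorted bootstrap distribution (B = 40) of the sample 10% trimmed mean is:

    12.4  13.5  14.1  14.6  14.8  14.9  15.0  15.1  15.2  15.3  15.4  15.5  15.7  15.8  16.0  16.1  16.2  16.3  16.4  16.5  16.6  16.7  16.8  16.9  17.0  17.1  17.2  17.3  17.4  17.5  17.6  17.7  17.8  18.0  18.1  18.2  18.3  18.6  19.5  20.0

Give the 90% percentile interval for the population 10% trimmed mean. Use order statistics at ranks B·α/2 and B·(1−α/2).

α = 0.10; lower rank = 40 × 0.050 = 2; upper rank = 40 × 0.950 = 38.
The 2nd smallest replicate is 13.5; the 38th is 18.6.

(13.5, 18.6)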